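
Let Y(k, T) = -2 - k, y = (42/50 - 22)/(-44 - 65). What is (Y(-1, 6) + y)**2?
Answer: 4822416/7425625 ≈ 0.64943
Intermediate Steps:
y = 529/2725 (y = (42*(1/50) - 22)/(-109) = (21/25 - 22)*(-1/109) = -529/25*(-1/109) = 529/2725 ≈ 0.19413)
(Y(-1, 6) + y)**2 = ((-2 - 1*(-1)) + 529/2725)**2 = ((-2 + 1) + 529/2725)**2 = (-1 + 529/2725)**2 = (-2196/2725)**2 = 4822416/7425625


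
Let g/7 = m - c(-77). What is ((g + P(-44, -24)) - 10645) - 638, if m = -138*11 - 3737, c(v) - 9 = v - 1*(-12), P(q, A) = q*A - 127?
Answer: -46747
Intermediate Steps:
P(q, A) = -127 + A*q (P(q, A) = A*q - 127 = -127 + A*q)
c(v) = 21 + v (c(v) = 9 + (v - 1*(-12)) = 9 + (v + 12) = 9 + (12 + v) = 21 + v)
m = -5255 (m = -1518 - 3737 = -5255)
g = -36393 (g = 7*(-5255 - (21 - 77)) = 7*(-5255 - 1*(-56)) = 7*(-5255 + 56) = 7*(-5199) = -36393)
((g + P(-44, -24)) - 10645) - 638 = ((-36393 + (-127 - 24*(-44))) - 10645) - 638 = ((-36393 + (-127 + 1056)) - 10645) - 638 = ((-36393 + 929) - 10645) - 638 = (-35464 - 10645) - 638 = -46109 - 638 = -46747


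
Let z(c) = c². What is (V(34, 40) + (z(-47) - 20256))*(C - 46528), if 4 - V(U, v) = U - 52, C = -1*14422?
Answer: 1098623750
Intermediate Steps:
C = -14422
V(U, v) = 56 - U (V(U, v) = 4 - (U - 52) = 4 - (-52 + U) = 4 + (52 - U) = 56 - U)
(V(34, 40) + (z(-47) - 20256))*(C - 46528) = ((56 - 1*34) + ((-47)² - 20256))*(-14422 - 46528) = ((56 - 34) + (2209 - 20256))*(-60950) = (22 - 18047)*(-60950) = -18025*(-60950) = 1098623750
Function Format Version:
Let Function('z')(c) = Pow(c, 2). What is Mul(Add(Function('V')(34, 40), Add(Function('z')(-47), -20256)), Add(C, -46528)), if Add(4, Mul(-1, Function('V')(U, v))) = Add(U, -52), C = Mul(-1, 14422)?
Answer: 1098623750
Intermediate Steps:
C = -14422
Function('V')(U, v) = Add(56, Mul(-1, U)) (Function('V')(U, v) = Add(4, Mul(-1, Add(U, -52))) = Add(4, Mul(-1, Add(-52, U))) = Add(4, Add(52, Mul(-1, U))) = Add(56, Mul(-1, U)))
Mul(Add(Function('V')(34, 40), Add(Function('z')(-47), -20256)), Add(C, -46528)) = Mul(Add(Add(56, Mul(-1, 34)), Add(Pow(-47, 2), -20256)), Add(-14422, -46528)) = Mul(Add(Add(56, -34), Add(2209, -20256)), -60950) = Mul(Add(22, -18047), -60950) = Mul(-18025, -60950) = 1098623750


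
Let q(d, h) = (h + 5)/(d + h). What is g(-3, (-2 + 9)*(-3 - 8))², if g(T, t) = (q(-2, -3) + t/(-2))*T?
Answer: 1306449/100 ≈ 13064.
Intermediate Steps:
q(d, h) = (5 + h)/(d + h)
g(T, t) = T*(-⅖ - t/2) (g(T, t) = ((5 - 3)/(-2 - 3) + t/(-2))*T = (2/(-5) + t*(-½))*T = (-⅕*2 - t/2)*T = (-⅖ - t/2)*T = T*(-⅖ - t/2))
g(-3, (-2 + 9)*(-3 - 8))² = (-⅒*(-3)*(4 + 5*((-2 + 9)*(-3 - 8))))² = (-⅒*(-3)*(4 + 5*(7*(-11))))² = (-⅒*(-3)*(4 + 5*(-77)))² = (-⅒*(-3)*(4 - 385))² = (-⅒*(-3)*(-381))² = (-1143/10)² = 1306449/100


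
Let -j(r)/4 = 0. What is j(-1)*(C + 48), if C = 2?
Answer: 0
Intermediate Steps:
j(r) = 0 (j(r) = -4*0 = 0)
j(-1)*(C + 48) = 0*(2 + 48) = 0*50 = 0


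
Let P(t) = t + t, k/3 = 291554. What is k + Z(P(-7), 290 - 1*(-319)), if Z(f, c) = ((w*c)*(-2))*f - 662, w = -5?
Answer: 788740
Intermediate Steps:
k = 874662 (k = 3*291554 = 874662)
P(t) = 2*t
Z(f, c) = -662 + 10*c*f (Z(f, c) = (-5*c*(-2))*f - 662 = (10*c)*f - 662 = 10*c*f - 662 = -662 + 10*c*f)
k + Z(P(-7), 290 - 1*(-319)) = 874662 + (-662 + 10*(290 - 1*(-319))*(2*(-7))) = 874662 + (-662 + 10*(290 + 319)*(-14)) = 874662 + (-662 + 10*609*(-14)) = 874662 + (-662 - 85260) = 874662 - 85922 = 788740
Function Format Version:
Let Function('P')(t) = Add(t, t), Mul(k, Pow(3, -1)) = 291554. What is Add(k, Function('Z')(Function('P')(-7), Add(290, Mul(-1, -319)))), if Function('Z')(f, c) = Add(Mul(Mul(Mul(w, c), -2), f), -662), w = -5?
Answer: 788740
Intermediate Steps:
k = 874662 (k = Mul(3, 291554) = 874662)
Function('P')(t) = Mul(2, t)
Function('Z')(f, c) = Add(-662, Mul(10, c, f)) (Function('Z')(f, c) = Add(Mul(Mul(Mul(-5, c), -2), f), -662) = Add(Mul(Mul(10, c), f), -662) = Add(Mul(10, c, f), -662) = Add(-662, Mul(10, c, f)))
Add(k, Function('Z')(Function('P')(-7), Add(290, Mul(-1, -319)))) = Add(874662, Add(-662, Mul(10, Add(290, Mul(-1, -319)), Mul(2, -7)))) = Add(874662, Add(-662, Mul(10, Add(290, 319), -14))) = Add(874662, Add(-662, Mul(10, 609, -14))) = Add(874662, Add(-662, -85260)) = Add(874662, -85922) = 788740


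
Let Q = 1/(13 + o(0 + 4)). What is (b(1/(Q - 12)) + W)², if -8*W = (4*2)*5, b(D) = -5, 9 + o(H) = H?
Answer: 100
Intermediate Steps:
o(H) = -9 + H
Q = ⅛ (Q = 1/(13 + (-9 + (0 + 4))) = 1/(13 + (-9 + 4)) = 1/(13 - 5) = 1/8 = ⅛ ≈ 0.12500)
W = -5 (W = -4*2*5/8 = -5 ≈ -5.0000)
(b(1/(Q - 12)) + W)² = (-5 - 5)² = (-10)² = 100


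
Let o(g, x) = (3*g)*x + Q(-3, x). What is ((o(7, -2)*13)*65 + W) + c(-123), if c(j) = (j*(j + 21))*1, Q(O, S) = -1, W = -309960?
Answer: -333749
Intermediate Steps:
o(g, x) = -1 + 3*g*x (o(g, x) = (3*g)*x - 1 = 3*g*x - 1 = -1 + 3*g*x)
c(j) = j*(21 + j) (c(j) = (j*(21 + j))*1 = j*(21 + j))
((o(7, -2)*13)*65 + W) + c(-123) = (((-1 + 3*7*(-2))*13)*65 - 309960) - 123*(21 - 123) = (((-1 - 42)*13)*65 - 309960) - 123*(-102) = (-43*13*65 - 309960) + 12546 = (-559*65 - 309960) + 12546 = (-36335 - 309960) + 12546 = -346295 + 12546 = -333749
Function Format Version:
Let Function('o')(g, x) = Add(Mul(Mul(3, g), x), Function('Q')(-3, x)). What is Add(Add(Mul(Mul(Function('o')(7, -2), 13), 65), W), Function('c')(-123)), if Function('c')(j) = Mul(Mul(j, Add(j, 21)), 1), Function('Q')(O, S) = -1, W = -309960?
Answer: -333749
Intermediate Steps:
Function('o')(g, x) = Add(-1, Mul(3, g, x)) (Function('o')(g, x) = Add(Mul(Mul(3, g), x), -1) = Add(Mul(3, g, x), -1) = Add(-1, Mul(3, g, x)))
Function('c')(j) = Mul(j, Add(21, j)) (Function('c')(j) = Mul(Mul(j, Add(21, j)), 1) = Mul(j, Add(21, j)))
Add(Add(Mul(Mul(Function('o')(7, -2), 13), 65), W), Function('c')(-123)) = Add(Add(Mul(Mul(Add(-1, Mul(3, 7, -2)), 13), 65), -309960), Mul(-123, Add(21, -123))) = Add(Add(Mul(Mul(Add(-1, -42), 13), 65), -309960), Mul(-123, -102)) = Add(Add(Mul(Mul(-43, 13), 65), -309960), 12546) = Add(Add(Mul(-559, 65), -309960), 12546) = Add(Add(-36335, -309960), 12546) = Add(-346295, 12546) = -333749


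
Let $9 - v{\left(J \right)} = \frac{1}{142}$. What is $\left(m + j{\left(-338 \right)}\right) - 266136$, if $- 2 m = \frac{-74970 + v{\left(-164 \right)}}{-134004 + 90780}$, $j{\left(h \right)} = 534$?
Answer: $- \frac{3260438805295}{12275616} \approx -2.656 \cdot 10^{5}$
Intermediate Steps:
$v{\left(J \right)} = \frac{1277}{142}$ ($v{\left(J \right)} = 9 - \frac{1}{142} = \frac{1277}{142}$)
$m = - \frac{10644463}{12275616}$ ($m = - \frac{\left(-74970 + \frac{1277}{142}\right) \frac{1}{-134004 + 90780}}{2} = - \frac{\left(- \frac{10644463}{142}\right) \frac{1}{-43224}}{2} = - \frac{\left(- \frac{10644463}{142}\right) \left(- \frac{1}{43224}\right)}{2} = \left(- \frac{1}{2}\right) \frac{10644463}{6137808} = - \frac{10644463}{12275616} \approx -0.86712$)
$\left(m + j{\left(-338 \right)}\right) - 266136 = \left(- \frac{10644463}{12275616} + 534\right) - 266136 = \frac{6544534481}{12275616} - 266136 = - \frac{3260438805295}{12275616}$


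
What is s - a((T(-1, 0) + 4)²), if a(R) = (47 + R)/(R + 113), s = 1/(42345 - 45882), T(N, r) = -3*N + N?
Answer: -293720/527013 ≈ -0.55733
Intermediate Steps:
T(N, r) = -2*N
s = -1/3537 (s = 1/(-3537) = -1/3537 ≈ -0.00028273)
a(R) = (47 + R)/(113 + R)
s - a((T(-1, 0) + 4)²) = -1/3537 - (47 + (-2*(-1) + 4)²)/(113 + (-2*(-1) + 4)²) = -1/3537 - (47 + (2 + 4)²)/(113 + (2 + 4)²) = -1/3537 - (47 + 6²)/(113 + 6²) = -1/3537 - (47 + 36)/(113 + 36) = -1/3537 - 83/149 = -293720/527013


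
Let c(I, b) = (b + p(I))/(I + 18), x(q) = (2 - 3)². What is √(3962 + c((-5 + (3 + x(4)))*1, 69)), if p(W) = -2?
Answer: √1146157/17 ≈ 62.976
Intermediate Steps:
x(q) = 1 (x(q) = (-1)² = 1)
c(I, b) = (-2 + b)/(18 + I) (c(I, b) = (b - 2)/(I + 18) = (-2 + b)/(18 + I))
√(3962 + c((-5 + (3 + x(4)))*1, 69)) = √(3962 + (-2 + 69)/(18 + (-5 + (3 + 1))*1)) = √(3962 + 67/(18 + (-5 + 4)*1)) = √(3962 + 67/(18 - 1*1)) = √(3962 + 67/(18 - 1)) = √(3962 + 67/17) = √(67421/17) = √1146157/17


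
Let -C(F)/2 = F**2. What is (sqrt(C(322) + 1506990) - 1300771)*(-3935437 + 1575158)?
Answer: 3070182475109 - 2360279*sqrt(1299622) ≈ 3.0675e+12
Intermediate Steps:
C(F) = -2*F**2
(sqrt(C(322) + 1506990) - 1300771)*(-3935437 + 1575158) = (sqrt(-2*322**2 + 1506990) - 1300771)*(-3935437 + 1575158) = (sqrt(-2*103684 + 1506990) - 1300771)*(-2360279) = (sqrt(-207368 + 1506990) - 1300771)*(-2360279) = (sqrt(1299622) - 1300771)*(-2360279) = (-1300771 + sqrt(1299622))*(-2360279) = 3070182475109 - 2360279*sqrt(1299622)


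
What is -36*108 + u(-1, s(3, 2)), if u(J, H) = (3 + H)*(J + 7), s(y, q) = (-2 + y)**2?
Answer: -3864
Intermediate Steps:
u(J, H) = (3 + H)*(7 + J)
-36*108 + u(-1, s(3, 2)) = -36*108 + (21 + 3*(-1) + 7*(-2 + 3)**2 + (-2 + 3)**2*(-1)) = -3888 + (21 - 3 + 7*1**2 + 1**2*(-1)) = -3888 + (21 - 3 + 7*1 + 1*(-1)) = -3888 + (21 - 3 + 7 - 1) = -3888 + 24 = -3864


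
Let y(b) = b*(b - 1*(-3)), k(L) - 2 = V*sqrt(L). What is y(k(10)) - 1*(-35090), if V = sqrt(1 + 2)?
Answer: 35130 + 7*sqrt(30) ≈ 35168.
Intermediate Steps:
V = sqrt(3) ≈ 1.7320
k(L) = 2 + sqrt(3)*sqrt(L)
y(b) = b*(3 + b) (y(b) = b*(b + 3) = b*(3 + b))
y(k(10)) - 1*(-35090) = (2 + sqrt(3)*sqrt(10))*(3 + (2 + sqrt(3)*sqrt(10))) - 1*(-35090) = (2 + sqrt(30))*(3 + (2 + sqrt(30))) + 35090 = (2 + sqrt(30))*(5 + sqrt(30)) + 35090 = 35090 + (2 + sqrt(30))*(5 + sqrt(30))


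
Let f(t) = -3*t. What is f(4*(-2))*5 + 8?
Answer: 128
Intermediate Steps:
f(4*(-2))*5 + 8 = -12*(-2)*5 + 8 = -3*(-8)*5 + 8 = 24*5 + 8 = 120 + 8 = 128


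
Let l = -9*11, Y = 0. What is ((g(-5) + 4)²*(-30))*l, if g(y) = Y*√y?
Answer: 47520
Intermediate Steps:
g(y) = 0 (g(y) = 0*√y = 0)
l = -99
((g(-5) + 4)²*(-30))*l = ((0 + 4)²*(-30))*(-99) = (4²*(-30))*(-99) = (16*(-30))*(-99) = -480*(-99) = 47520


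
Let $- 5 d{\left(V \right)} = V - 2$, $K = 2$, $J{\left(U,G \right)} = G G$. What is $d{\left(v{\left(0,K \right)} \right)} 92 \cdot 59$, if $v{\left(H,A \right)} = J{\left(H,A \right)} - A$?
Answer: $0$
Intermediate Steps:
$J{\left(U,G \right)} = G^{2}$
$v{\left(H,A \right)} = A^{2} - A$
$d{\left(V \right)} = \frac{2}{5} - \frac{V}{5}$ ($d{\left(V \right)} = - \frac{V - 2}{5} = - \frac{-2 + V}{5} = \frac{2}{5} - \frac{V}{5}$)
$d{\left(v{\left(0,K \right)} \right)} 92 \cdot 59 = \left(\frac{2}{5} - \frac{2 \left(-1 + 2\right)}{5}\right) 92 \cdot 59 = \left(\frac{2}{5} - \frac{2 \cdot 1}{5}\right) 92 \cdot 59 = \left(\frac{2}{5} - \frac{2}{5}\right) 92 \cdot 59 = 0 \cdot 92 \cdot 59 = 0 \cdot 59 = 0$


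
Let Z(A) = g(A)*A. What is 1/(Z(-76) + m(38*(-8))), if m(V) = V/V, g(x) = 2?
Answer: -1/151 ≈ -0.0066225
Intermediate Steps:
Z(A) = 2*A
m(V) = 1
1/(Z(-76) + m(38*(-8))) = 1/(2*(-76) + 1) = 1/(-152 + 1) = 1/(-151) = -1/151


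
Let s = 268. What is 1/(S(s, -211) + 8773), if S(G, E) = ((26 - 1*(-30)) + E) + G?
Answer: 1/8886 ≈ 0.00011254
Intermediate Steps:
S(G, E) = 56 + E + G (S(G, E) = ((26 + 30) + E) + G = (56 + E) + G = 56 + E + G)
1/(S(s, -211) + 8773) = 1/((56 - 211 + 268) + 8773) = 1/(113 + 8773) = 1/8886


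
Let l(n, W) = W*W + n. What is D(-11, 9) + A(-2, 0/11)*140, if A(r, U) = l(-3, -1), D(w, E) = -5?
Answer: -285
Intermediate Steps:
l(n, W) = n + W² (l(n, W) = W² + n = n + W²)
A(r, U) = -2 (A(r, U) = -3 + (-1)² = -3 + 1 = -2)
D(-11, 9) + A(-2, 0/11)*140 = -5 - 2*140 = -5 - 280 = -285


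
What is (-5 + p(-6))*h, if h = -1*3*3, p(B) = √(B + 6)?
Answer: 45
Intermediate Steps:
p(B) = √(6 + B)
h = -9 (h = -3*3 = -9)
(-5 + p(-6))*h = (-5 + √(6 - 6))*(-9) = (-5 + √0)*(-9) = (-5 + 0)*(-9) = -5*(-9) = 45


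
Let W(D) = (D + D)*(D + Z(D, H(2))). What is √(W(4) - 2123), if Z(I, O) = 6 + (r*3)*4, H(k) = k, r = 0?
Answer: 3*I*√227 ≈ 45.2*I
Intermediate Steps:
Z(I, O) = 6 (Z(I, O) = 6 + (0*3)*4 = 6 + 0*4 = 6 + 0 = 6)
W(D) = 2*D*(6 + D) (W(D) = (D + D)*(D + 6) = (2*D)*(6 + D) = 2*D*(6 + D))
√(W(4) - 2123) = √(2*4*(6 + 4) - 2123) = √(2*4*10 - 2123) = √(80 - 2123) = √(-2043) = 3*I*√227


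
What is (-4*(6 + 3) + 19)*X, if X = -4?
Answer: 68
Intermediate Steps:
(-4*(6 + 3) + 19)*X = (-4*(6 + 3) + 19)*(-4) = (-4*9 + 19)*(-4) = (-36 + 19)*(-4) = -17*(-4) = 68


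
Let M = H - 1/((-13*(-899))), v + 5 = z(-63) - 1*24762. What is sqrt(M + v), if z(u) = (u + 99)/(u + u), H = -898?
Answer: I*sqrt(171770378601094)/81809 ≈ 160.2*I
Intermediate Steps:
z(u) = (99 + u)/(2*u) (z(u) = (99 + u)/((2*u)) = (99 + u)*(1/(2*u)) = (99 + u)/(2*u))
v = -173371/7 (v = -5 + ((1/2)*(99 - 63)/(-63) - 1*24762) = -5 + ((1/2)*(-1/63)*36 - 24762) = -5 + (-2/7 - 24762) = -5 - 173336/7 = -173371/7 ≈ -24767.)
M = -10494927/11687 (M = -898 - 1/((-13*(-899))) = -898 - 1/11687 = -10494927/11687 ≈ -898.00)
sqrt(M + v) = sqrt(-10494927/11687 - 173371/7) = sqrt(-2099651366/81809) = I*sqrt(171770378601094)/81809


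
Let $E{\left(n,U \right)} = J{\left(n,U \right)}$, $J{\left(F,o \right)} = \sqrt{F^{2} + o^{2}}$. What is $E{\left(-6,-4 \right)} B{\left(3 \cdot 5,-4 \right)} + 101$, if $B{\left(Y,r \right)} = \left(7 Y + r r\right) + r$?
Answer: $101 + 234 \sqrt{13} \approx 944.7$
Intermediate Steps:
$B{\left(Y,r \right)} = r + r^{2} + 7 Y$ ($B{\left(Y,r \right)} = \left(7 Y + r^{2}\right) + r = \left(r^{2} + 7 Y\right) + r = r + r^{2} + 7 Y$)
$E{\left(n,U \right)} = \sqrt{U^{2} + n^{2}}$ ($E{\left(n,U \right)} = \sqrt{n^{2} + U^{2}} = \sqrt{U^{2} + n^{2}}$)
$E{\left(-6,-4 \right)} B{\left(3 \cdot 5,-4 \right)} + 101 = \sqrt{\left(-4\right)^{2} + \left(-6\right)^{2}} \left(-4 + \left(-4\right)^{2} + 7 \cdot 3 \cdot 5\right) + 101 = \sqrt{16 + 36} \left(-4 + 16 + 7 \cdot 15\right) + 101 = \sqrt{52} \left(-4 + 16 + 105\right) + 101 = 2 \sqrt{13} \cdot 117 + 101 = 234 \sqrt{13} + 101 = 101 + 234 \sqrt{13}$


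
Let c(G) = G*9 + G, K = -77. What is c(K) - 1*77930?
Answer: -78700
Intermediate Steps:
c(G) = 10*G (c(G) = 9*G + G = 10*G)
c(K) - 1*77930 = 10*(-77) - 1*77930 = -770 - 77930 = -78700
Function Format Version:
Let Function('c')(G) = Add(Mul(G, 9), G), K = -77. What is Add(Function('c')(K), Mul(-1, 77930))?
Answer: -78700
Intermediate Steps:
Function('c')(G) = Mul(10, G) (Function('c')(G) = Add(Mul(9, G), G) = Mul(10, G))
Add(Function('c')(K), Mul(-1, 77930)) = Add(Mul(10, -77), Mul(-1, 77930)) = Add(-770, -77930) = -78700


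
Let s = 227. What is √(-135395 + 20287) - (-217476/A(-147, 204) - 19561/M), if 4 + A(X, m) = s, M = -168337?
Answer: 36604895309/37539151 + 2*I*√28777 ≈ 975.11 + 339.28*I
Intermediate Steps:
A(X, m) = 223 (A(X, m) = -4 + 227 = 223)
√(-135395 + 20287) - (-217476/A(-147, 204) - 19561/M) = √(-135395 + 20287) - (-217476/223 - 19561/(-168337)) = √(-115108) - (-217476*1/223 - 19561*(-1/168337)) = 2*I*√28777 - (-217476/223 + 19561/168337) = 2*I*√28777 - 1*(-36604895309/37539151) = 2*I*√28777 + 36604895309/37539151 = 36604895309/37539151 + 2*I*√28777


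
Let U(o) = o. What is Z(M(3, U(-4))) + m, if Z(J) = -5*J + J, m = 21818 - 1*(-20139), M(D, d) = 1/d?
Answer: 41958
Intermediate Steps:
m = 41957 (m = 21818 + 20139 = 41957)
Z(J) = -4*J
Z(M(3, U(-4))) + m = -4/(-4) + 41957 = -4*(-1/4) + 41957 = 1 + 41957 = 41958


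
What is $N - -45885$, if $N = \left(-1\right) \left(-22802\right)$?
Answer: $68687$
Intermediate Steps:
$N = 22802$
$N - -45885 = 22802 - -45885 = 22802 + 45885 = 68687$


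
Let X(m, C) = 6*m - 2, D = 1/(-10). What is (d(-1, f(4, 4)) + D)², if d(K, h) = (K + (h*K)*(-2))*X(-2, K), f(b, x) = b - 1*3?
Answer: 19881/100 ≈ 198.81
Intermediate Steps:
f(b, x) = -3 + b (f(b, x) = b - 3 = -3 + b)
D = -⅒ ≈ -0.10000
X(m, C) = -2 + 6*m
d(K, h) = -14*K + 28*K*h (d(K, h) = (K + (h*K)*(-2))*(-2 + 6*(-2)) = (K + (K*h)*(-2))*(-2 - 12) = (K - 2*K*h)*(-14) = -14*K + 28*K*h)
(d(-1, f(4, 4)) + D)² = (14*(-1)*(-1 + 2*(-3 + 4)) - ⅒)² = (14*(-1)*(-1 + 2*1) - ⅒)² = (14*(-1)*(-1 + 2) - ⅒)² = (14*(-1)*1 - ⅒)² = (-14 - ⅒)² = (-141/10)² = 19881/100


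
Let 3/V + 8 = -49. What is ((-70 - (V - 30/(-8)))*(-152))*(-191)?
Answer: -2139582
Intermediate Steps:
V = -1/19 (V = 3/(-8 - 49) = 3/(-57) = 3*(-1/57) = -1/19 ≈ -0.052632)
((-70 - (V - 30/(-8)))*(-152))*(-191) = ((-70 - (-1/19 - 30/(-8)))*(-152))*(-191) = ((-70 - (-1/19 - 30*(-⅛)))*(-152))*(-191) = ((-70 - (-1/19 + 15/4))*(-152))*(-191) = ((-70 - 1*281/76)*(-152))*(-191) = ((-70 - 281/76)*(-152))*(-191) = -5601/76*(-152)*(-191) = 11202*(-191) = -2139582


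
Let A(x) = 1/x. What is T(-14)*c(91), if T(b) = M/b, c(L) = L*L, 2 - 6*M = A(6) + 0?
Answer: -13013/72 ≈ -180.74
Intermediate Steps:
M = 11/36 (M = ⅓ - (1/6 + 0)/6 = ⅓ - (⅙ + 0)/6 = ⅓ - ⅙*⅙ = ⅓ - 1/36 = 11/36 ≈ 0.30556)
c(L) = L²
T(b) = 11/(36*b)
T(-14)*c(91) = ((11/36)/(-14))*91² = ((11/36)*(-1/14))*8281 = -11/504*8281 = -13013/72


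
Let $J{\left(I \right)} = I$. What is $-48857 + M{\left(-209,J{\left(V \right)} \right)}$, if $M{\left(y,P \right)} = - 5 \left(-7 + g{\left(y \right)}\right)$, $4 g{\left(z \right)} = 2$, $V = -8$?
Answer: $- \frac{97649}{2} \approx -48825.0$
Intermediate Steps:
$g{\left(z \right)} = \frac{1}{2}$ ($g{\left(z \right)} = \frac{1}{4} \cdot 2 = \frac{1}{2}$)
$M{\left(y,P \right)} = \frac{65}{2}$ ($M{\left(y,P \right)} = - 5 \left(-7 + \frac{1}{2}\right) = \left(-5\right) \left(- \frac{13}{2}\right) = \frac{65}{2}$)
$-48857 + M{\left(-209,J{\left(V \right)} \right)} = -48857 + \frac{65}{2} = - \frac{97649}{2}$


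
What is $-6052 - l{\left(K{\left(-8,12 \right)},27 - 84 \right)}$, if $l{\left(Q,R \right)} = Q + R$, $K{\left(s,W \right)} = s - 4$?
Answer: $-5983$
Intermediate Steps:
$K{\left(s,W \right)} = -4 + s$
$-6052 - l{\left(K{\left(-8,12 \right)},27 - 84 \right)} = -6052 - \left(\left(-4 - 8\right) + \left(27 - 84\right)\right) = -6052 - \left(-12 + \left(27 - 84\right)\right) = -6052 - \left(-12 - 57\right) = -6052 - -69 = -6052 + 69 = -5983$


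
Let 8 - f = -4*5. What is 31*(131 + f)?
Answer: 4929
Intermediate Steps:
f = 28 (f = 8 - (-4)*5 = 8 - 1*(-20) = 8 + 20 = 28)
31*(131 + f) = 31*(131 + 28) = 31*159 = 4929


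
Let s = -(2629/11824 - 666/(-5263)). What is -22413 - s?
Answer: -1394732823845/62229712 ≈ -22413.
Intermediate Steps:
s = -21711211/62229712 (s = -(2629*(1/11824) - 666*(-1/5263)) = -(2629/11824 + 666/5263) = -1*21711211/62229712 = -21711211/62229712 ≈ -0.34889)
-22413 - s = -22413 - 1*(-21711211/62229712) = -22413 + 21711211/62229712 = -1394732823845/62229712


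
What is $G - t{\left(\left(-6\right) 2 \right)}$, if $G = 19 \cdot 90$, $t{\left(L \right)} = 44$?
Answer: $1666$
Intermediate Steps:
$G = 1710$
$G - t{\left(\left(-6\right) 2 \right)} = 1710 - 44 = 1666$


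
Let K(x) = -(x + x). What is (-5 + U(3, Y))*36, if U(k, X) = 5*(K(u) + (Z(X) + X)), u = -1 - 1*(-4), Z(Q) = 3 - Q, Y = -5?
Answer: -720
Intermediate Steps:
u = 3 (u = -1 + 4 = 3)
K(x) = -2*x
U(k, X) = -15 (U(k, X) = 5*(-2*3 + ((3 - X) + X)) = 5*(-6 + 3) = 5*(-3) = -15)
(-5 + U(3, Y))*36 = (-5 - 15)*36 = -20*36 = -720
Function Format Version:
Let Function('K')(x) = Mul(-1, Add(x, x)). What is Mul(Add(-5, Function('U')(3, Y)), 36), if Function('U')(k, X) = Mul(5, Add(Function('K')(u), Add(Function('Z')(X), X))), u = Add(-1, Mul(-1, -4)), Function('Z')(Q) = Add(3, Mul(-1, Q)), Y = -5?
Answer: -720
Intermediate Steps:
u = 3 (u = Add(-1, 4) = 3)
Function('K')(x) = Mul(-2, x) (Function('K')(x) = Mul(-1, Mul(2, x)) = Mul(-2, x))
Function('U')(k, X) = -15 (Function('U')(k, X) = Mul(5, Add(Mul(-2, 3), Add(Add(3, Mul(-1, X)), X))) = Mul(5, Add(-6, 3)) = Mul(5, -3) = -15)
Mul(Add(-5, Function('U')(3, Y)), 36) = Mul(Add(-5, -15), 36) = Mul(-20, 36) = -720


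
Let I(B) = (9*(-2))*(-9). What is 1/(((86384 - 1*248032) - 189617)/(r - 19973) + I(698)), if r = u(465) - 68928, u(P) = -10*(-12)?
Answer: 88781/14733787 ≈ 0.0060257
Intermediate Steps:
u(P) = 120
r = -68808 (r = 120 - 68928 = -68808)
I(B) = 162 (I(B) = -18*(-9) = 162)
1/(((86384 - 1*248032) - 189617)/(r - 19973) + I(698)) = 1/(((86384 - 1*248032) - 189617)/(-68808 - 19973) + 162) = 1/(((86384 - 248032) - 189617)/(-88781) + 162) = 1/((-161648 - 189617)*(-1/88781) + 162) = 1/(-351265*(-1/88781) + 162) = 1/(351265/88781 + 162) = 1/(14733787/88781) = 88781/14733787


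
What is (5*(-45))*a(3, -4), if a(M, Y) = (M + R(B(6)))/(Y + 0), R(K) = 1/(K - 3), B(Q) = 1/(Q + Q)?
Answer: 4185/28 ≈ 149.46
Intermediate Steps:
B(Q) = 1/(2*Q)
R(K) = 1/(-3 + K)
a(M, Y) = (-12/35 + M)/Y (a(M, Y) = (M + 1/(-3 + (½)/6))/(Y + 0) = (M + 1/(-3 + (½)*(⅙)))/Y = (M + 1/(-3 + 1/12))/Y = (M + 1/(-35/12))/Y = (M - 12/35)/Y = (-12/35 + M)/Y)
(5*(-45))*a(3, -4) = (5*(-45))*((-12/35 + 3)/(-4)) = -(-225)*93/(4*35) = -225*(-93/140) = 4185/28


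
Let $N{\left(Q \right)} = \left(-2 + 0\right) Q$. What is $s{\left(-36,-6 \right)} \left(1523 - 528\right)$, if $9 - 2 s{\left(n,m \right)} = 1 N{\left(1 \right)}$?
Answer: $\frac{10945}{2} \approx 5472.5$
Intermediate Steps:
$N{\left(Q \right)} = - 2 Q$
$s{\left(n,m \right)} = \frac{11}{2}$ ($s{\left(n,m \right)} = \frac{9}{2} - \frac{1 \left(\left(-2\right) 1\right)}{2} = \frac{9}{2} - \frac{1 \left(-2\right)}{2} = \frac{9}{2} - -1 = \frac{9}{2} + 1 = \frac{11}{2}$)
$s{\left(-36,-6 \right)} \left(1523 - 528\right) = \frac{11 \left(1523 - 528\right)}{2} = \frac{11}{2} \cdot 995 = \frac{10945}{2}$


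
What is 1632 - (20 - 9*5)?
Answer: 1657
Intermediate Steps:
1632 - (20 - 9*5) = 1632 - (20 - 45) = 1632 - 1*(-25) = 1632 + 25 = 1657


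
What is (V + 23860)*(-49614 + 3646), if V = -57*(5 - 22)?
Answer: -1141339472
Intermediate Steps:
V = 969 (V = -57*(-17) = 969)
(V + 23860)*(-49614 + 3646) = (969 + 23860)*(-49614 + 3646) = 24829*(-45968) = -1141339472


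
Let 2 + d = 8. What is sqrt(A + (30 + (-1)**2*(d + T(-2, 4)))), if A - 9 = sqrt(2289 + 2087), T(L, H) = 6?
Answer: sqrt(51 + 2*sqrt(1094)) ≈ 10.824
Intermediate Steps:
d = 6 (d = -2 + 8 = 6)
A = 9 + 2*sqrt(1094) (A = 9 + sqrt(2289 + 2087) = 9 + sqrt(4376) = 9 + 2*sqrt(1094) ≈ 75.151)
sqrt(A + (30 + (-1)**2*(d + T(-2, 4)))) = sqrt((9 + 2*sqrt(1094)) + (30 + (-1)**2*(6 + 6))) = sqrt((9 + 2*sqrt(1094)) + (30 + 1*12)) = sqrt((9 + 2*sqrt(1094)) + (30 + 12)) = sqrt((9 + 2*sqrt(1094)) + 42) = sqrt(51 + 2*sqrt(1094))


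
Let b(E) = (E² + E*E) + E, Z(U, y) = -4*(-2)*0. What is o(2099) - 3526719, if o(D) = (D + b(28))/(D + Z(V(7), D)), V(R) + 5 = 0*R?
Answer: -7402579486/2099 ≈ -3.5267e+6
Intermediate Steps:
V(R) = -5 (V(R) = -5 + 0*R = -5 + 0 = -5)
Z(U, y) = 0 (Z(U, y) = 8*0 = 0)
b(E) = E + 2*E² (b(E) = (E² + E²) + E = 2*E² + E = E + 2*E²)
o(D) = (1596 + D)/D (o(D) = (D + 28*(1 + 2*28))/(D + 0) = (D + 28*(1 + 56))/D = (D + 28*57)/D = (D + 1596)/D = (1596 + D)/D)
o(2099) - 3526719 = (1596 + 2099)/2099 - 3526719 = (1/2099)*3695 - 3526719 = 3695/2099 - 3526719 = -7402579486/2099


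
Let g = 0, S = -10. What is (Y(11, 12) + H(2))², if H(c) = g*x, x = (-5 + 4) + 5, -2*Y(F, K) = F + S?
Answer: ¼ ≈ 0.25000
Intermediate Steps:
Y(F, K) = 5 - F/2 (Y(F, K) = -(F - 10)/2 = -(-10 + F)/2 = 5 - F/2)
x = 4 (x = -1 + 5 = 4)
H(c) = 0 (H(c) = 0*4 = 0)
(Y(11, 12) + H(2))² = ((5 - ½*11) + 0)² = ((5 - 11/2) + 0)² = (-½ + 0)² = (-½)² = ¼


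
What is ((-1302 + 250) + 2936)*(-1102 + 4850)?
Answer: 7061232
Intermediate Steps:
((-1302 + 250) + 2936)*(-1102 + 4850) = (-1052 + 2936)*3748 = 1884*3748 = 7061232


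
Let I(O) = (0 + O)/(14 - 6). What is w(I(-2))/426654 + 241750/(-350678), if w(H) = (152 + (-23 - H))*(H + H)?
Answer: -412665068263/598472685648 ≈ -0.68953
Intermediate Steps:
I(O) = O/8
w(H) = 2*H*(129 - H) (w(H) = (129 - H)*(2*H) = 2*H*(129 - H))
w(I(-2))/426654 + 241750/(-350678) = (2*((⅛)*(-2))*(129 - (-2)/8))/426654 + 241750/(-350678) = (2*(-¼)*(129 - 1*(-¼)))*(1/426654) + 241750*(-1/350678) = (2*(-¼)*(129 + ¼))*(1/426654) - 120875/175339 = (2*(-¼)*(517/4))*(1/426654) - 120875/175339 = -517/8*1/426654 - 120875/175339 = -517/3413232 - 120875/175339 = -412665068263/598472685648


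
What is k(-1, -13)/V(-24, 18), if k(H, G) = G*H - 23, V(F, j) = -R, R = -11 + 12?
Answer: 10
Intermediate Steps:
R = 1
V(F, j) = -1 (V(F, j) = -1*1 = -1)
k(H, G) = -23 + G*H
k(-1, -13)/V(-24, 18) = (-23 - 13*(-1))/(-1) = (-23 + 13)*(-1) = -10*(-1) = 10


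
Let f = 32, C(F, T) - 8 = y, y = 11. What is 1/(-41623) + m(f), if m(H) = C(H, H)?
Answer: 790836/41623 ≈ 19.000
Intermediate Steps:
C(F, T) = 19 (C(F, T) = 8 + 11 = 19)
m(H) = 19
1/(-41623) + m(f) = 1/(-41623) + 19 = -1/41623 + 19 = 790836/41623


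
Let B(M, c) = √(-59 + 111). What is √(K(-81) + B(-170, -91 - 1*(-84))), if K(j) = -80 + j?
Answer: √(-161 + 2*√13) ≈ 12.401*I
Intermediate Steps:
B(M, c) = 2*√13 (B(M, c) = √52 = 2*√13)
√(K(-81) + B(-170, -91 - 1*(-84))) = √((-80 - 81) + 2*√13) = √(-161 + 2*√13)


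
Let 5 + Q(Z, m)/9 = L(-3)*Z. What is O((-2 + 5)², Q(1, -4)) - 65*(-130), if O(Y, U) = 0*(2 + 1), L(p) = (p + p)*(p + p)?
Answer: 8450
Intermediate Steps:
L(p) = 4*p² (L(p) = (2*p)*(2*p) = 4*p²)
Q(Z, m) = -45 + 324*Z (Q(Z, m) = -45 + 9*((4*(-3)²)*Z) = -45 + 9*((4*9)*Z) = -45 + 9*(36*Z) = -45 + 324*Z)
O(Y, U) = 0 (O(Y, U) = 0*3 = 0)
O((-2 + 5)², Q(1, -4)) - 65*(-130) = 0 - 65*(-130) = 0 + 8450 = 8450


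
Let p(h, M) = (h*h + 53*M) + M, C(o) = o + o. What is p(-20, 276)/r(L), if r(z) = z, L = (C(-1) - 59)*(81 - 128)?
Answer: 15304/2867 ≈ 5.3380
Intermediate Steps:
C(o) = 2*o
p(h, M) = h**2 + 54*M (p(h, M) = (h**2 + 53*M) + M = h**2 + 54*M)
L = 2867 (L = (2*(-1) - 59)*(81 - 128) = (-2 - 59)*(-47) = -61*(-47) = 2867)
p(-20, 276)/r(L) = ((-20)**2 + 54*276)/2867 = (400 + 14904)*(1/2867) = 15304*(1/2867) = 15304/2867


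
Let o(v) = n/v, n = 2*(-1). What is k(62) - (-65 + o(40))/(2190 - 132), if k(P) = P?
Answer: 2553221/41160 ≈ 62.032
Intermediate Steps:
n = -2
o(v) = -2/v
k(62) - (-65 + o(40))/(2190 - 132) = 62 - (-65 - 2/40)/(2190 - 132) = 62 - (-65 - 2*1/40)/2058 = 62 - (-65 - 1/20)/2058 = 62 - (-1301)/(20*2058) = 62 - 1*(-1301/41160) = 62 + 1301/41160 = 2553221/41160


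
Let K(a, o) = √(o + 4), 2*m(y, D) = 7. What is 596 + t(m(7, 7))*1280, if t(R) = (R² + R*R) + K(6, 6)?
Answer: 31956 + 1280*√10 ≈ 36004.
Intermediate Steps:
m(y, D) = 7/2 (m(y, D) = (½)*7 = 7/2)
K(a, o) = √(4 + o)
t(R) = √10 + 2*R² (t(R) = (R² + R*R) + √(4 + 6) = (R² + R²) + √10 = 2*R² + √10 = √10 + 2*R²)
596 + t(m(7, 7))*1280 = 596 + (√10 + 2*(7/2)²)*1280 = 596 + (√10 + 2*(49/4))*1280 = 596 + (√10 + 49/2)*1280 = 596 + (49/2 + √10)*1280 = 596 + (31360 + 1280*√10) = 31956 + 1280*√10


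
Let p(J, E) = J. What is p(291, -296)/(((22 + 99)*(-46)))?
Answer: -291/5566 ≈ -0.052282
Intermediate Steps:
p(291, -296)/(((22 + 99)*(-46))) = 291/(((22 + 99)*(-46))) = 291/((121*(-46))) = 291/(-5566) = 291*(-1/5566) = -291/5566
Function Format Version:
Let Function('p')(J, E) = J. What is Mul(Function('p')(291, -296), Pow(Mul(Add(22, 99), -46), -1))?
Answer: Rational(-291, 5566) ≈ -0.052282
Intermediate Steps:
Mul(Function('p')(291, -296), Pow(Mul(Add(22, 99), -46), -1)) = Mul(291, Pow(Mul(Add(22, 99), -46), -1)) = Mul(291, Pow(Mul(121, -46), -1)) = Mul(291, Pow(-5566, -1)) = Mul(291, Rational(-1, 5566)) = Rational(-291, 5566)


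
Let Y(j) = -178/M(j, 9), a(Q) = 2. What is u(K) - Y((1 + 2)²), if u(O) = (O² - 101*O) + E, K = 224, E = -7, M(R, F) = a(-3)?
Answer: 27634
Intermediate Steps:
M(R, F) = 2
Y(j) = -89 (Y(j) = -178/2 = -178*½ = -89)
u(O) = -7 + O² - 101*O (u(O) = (O² - 101*O) - 7 = -7 + O² - 101*O)
u(K) - Y((1 + 2)²) = (-7 + 224² - 101*224) - 1*(-89) = (-7 + 50176 - 22624) + 89 = 27545 + 89 = 27634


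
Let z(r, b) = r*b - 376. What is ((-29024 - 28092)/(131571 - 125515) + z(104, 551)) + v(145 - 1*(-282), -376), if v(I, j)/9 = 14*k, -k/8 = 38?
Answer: 28182457/1514 ≈ 18615.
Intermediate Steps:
k = -304 (k = -8*38 = -304)
z(r, b) = -376 + b*r (z(r, b) = b*r - 376 = -376 + b*r)
v(I, j) = -38304 (v(I, j) = 9*(14*(-304)) = 9*(-4256) = -38304)
((-29024 - 28092)/(131571 - 125515) + z(104, 551)) + v(145 - 1*(-282), -376) = ((-29024 - 28092)/(131571 - 125515) + (-376 + 551*104)) - 38304 = (-57116/6056 + (-376 + 57304)) - 38304 = (-57116*1/6056 + 56928) - 38304 = (-14279/1514 + 56928) - 38304 = 86174713/1514 - 38304 = 28182457/1514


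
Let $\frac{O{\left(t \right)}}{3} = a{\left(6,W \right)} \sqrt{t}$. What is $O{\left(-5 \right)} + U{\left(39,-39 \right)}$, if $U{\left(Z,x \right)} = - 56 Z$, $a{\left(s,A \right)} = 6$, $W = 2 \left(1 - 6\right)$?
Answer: $-2184 + 18 i \sqrt{5} \approx -2184.0 + 40.249 i$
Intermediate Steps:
$W = -10$ ($W = 2 \left(1 - 6\right) = 2 \left(-5\right) = -10$)
$O{\left(t \right)} = 18 \sqrt{t}$ ($O{\left(t \right)} = 3 \cdot 6 \sqrt{t} = 18 \sqrt{t}$)
$O{\left(-5 \right)} + U{\left(39,-39 \right)} = 18 \sqrt{-5} - 2184 = 18 i \sqrt{5} - 2184 = -2184 + 18 i \sqrt{5}$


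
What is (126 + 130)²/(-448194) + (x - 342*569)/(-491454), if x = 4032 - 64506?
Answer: 2280939184/6118520391 ≈ 0.37279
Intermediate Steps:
x = -60474
(126 + 130)²/(-448194) + (x - 342*569)/(-491454) = (126 + 130)²/(-448194) + (-60474 - 342*569)/(-491454) = 256²*(-1/448194) + (-60474 - 1*194598)*(-1/491454) = 65536*(-1/448194) + (-60474 - 194598)*(-1/491454) = -32768/224097 - 255072*(-1/491454) = -32768/224097 + 42512/81909 = 2280939184/6118520391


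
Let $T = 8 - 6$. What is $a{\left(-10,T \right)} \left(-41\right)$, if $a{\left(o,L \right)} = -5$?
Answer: $205$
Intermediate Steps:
$T = 2$ ($T = 8 - 6 = 2$)
$a{\left(-10,T \right)} \left(-41\right) = \left(-5\right) \left(-41\right) = 205$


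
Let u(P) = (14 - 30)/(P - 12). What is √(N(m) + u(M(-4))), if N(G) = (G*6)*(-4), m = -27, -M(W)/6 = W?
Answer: 2*√1455/3 ≈ 25.430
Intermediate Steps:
M(W) = -6*W
N(G) = -24*G (N(G) = (6*G)*(-4) = -24*G)
u(P) = -16/(-12 + P)
√(N(m) + u(M(-4))) = √(-24*(-27) - 16/(-12 - 6*(-4))) = √(648 - 16/(-12 + 24)) = √(648 - 16/12) = √(648 - 16*1/12) = √(648 - 4/3) = √(1940/3) = 2*√1455/3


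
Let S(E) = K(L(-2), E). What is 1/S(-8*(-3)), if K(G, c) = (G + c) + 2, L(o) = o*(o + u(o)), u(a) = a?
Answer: 1/34 ≈ 0.029412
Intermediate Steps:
L(o) = 2*o² (L(o) = o*(o + o) = o*(2*o) = 2*o²)
K(G, c) = 2 + G + c
S(E) = 10 + E (S(E) = 2 + 2*(-2)² + E = 2 + 2*4 + E = 2 + 8 + E = 10 + E)
1/S(-8*(-3)) = 1/(10 - 8*(-3)) = 1/(10 + 24) = 1/34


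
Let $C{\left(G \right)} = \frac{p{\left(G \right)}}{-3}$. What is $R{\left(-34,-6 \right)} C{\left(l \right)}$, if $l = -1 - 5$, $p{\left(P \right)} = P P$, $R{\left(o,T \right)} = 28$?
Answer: $-336$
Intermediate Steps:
$p{\left(P \right)} = P^{2}$
$l = -6$
$C{\left(G \right)} = - \frac{G^{2}}{3}$ ($C{\left(G \right)} = \frac{G^{2}}{-3} = G^{2} \left(- \frac{1}{3}\right) = - \frac{G^{2}}{3}$)
$R{\left(-34,-6 \right)} C{\left(l \right)} = 28 \left(- \frac{\left(-6\right)^{2}}{3}\right) = 28 \left(\left(- \frac{1}{3}\right) 36\right) = 28 \left(-12\right) = -336$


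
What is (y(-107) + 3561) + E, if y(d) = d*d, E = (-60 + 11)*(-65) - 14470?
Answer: 3725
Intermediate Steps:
E = -11285 (E = -49*(-65) - 14470 = 3185 - 14470 = -11285)
y(d) = d²
(y(-107) + 3561) + E = ((-107)² + 3561) - 11285 = (11449 + 3561) - 11285 = 15010 - 11285 = 3725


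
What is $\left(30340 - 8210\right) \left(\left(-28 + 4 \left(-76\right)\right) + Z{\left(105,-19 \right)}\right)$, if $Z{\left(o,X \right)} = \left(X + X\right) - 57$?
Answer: $-9449510$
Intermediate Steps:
$Z{\left(o,X \right)} = -57 + 2 X$ ($Z{\left(o,X \right)} = 2 X - 57 = -57 + 2 X$)
$\left(30340 - 8210\right) \left(\left(-28 + 4 \left(-76\right)\right) + Z{\left(105,-19 \right)}\right) = \left(30340 - 8210\right) \left(\left(-28 + 4 \left(-76\right)\right) + \left(-57 + 2 \left(-19\right)\right)\right) = 22130 \left(\left(-28 - 304\right) - 95\right) = 22130 \left(-332 - 95\right) = 22130 \left(-427\right) = -9449510$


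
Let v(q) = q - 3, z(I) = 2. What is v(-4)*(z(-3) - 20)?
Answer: 126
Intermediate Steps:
v(q) = -3 + q
v(-4)*(z(-3) - 20) = (-3 - 4)*(2 - 20) = -7*(-18) = 126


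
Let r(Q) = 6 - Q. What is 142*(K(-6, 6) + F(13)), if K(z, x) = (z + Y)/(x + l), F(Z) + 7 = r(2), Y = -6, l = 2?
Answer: -639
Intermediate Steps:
F(Z) = -3 (F(Z) = -7 + (6 - 1*2) = -7 + (6 - 2) = -7 + 4 = -3)
K(z, x) = (-6 + z)/(2 + x) (K(z, x) = (z - 6)/(x + 2) = (-6 + z)/(2 + x))
142*(K(-6, 6) + F(13)) = 142*((-6 - 6)/(2 + 6) - 3) = 142*(-12/8 - 3) = 142*((1/8)*(-12) - 3) = 142*(-3/2 - 3) = 142*(-9/2) = -639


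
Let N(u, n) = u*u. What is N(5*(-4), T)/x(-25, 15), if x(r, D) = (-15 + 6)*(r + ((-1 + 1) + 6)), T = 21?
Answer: 400/171 ≈ 2.3392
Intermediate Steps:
N(u, n) = u²
x(r, D) = -54 - 9*r (x(r, D) = -9*(r + (0 + 6)) = -9*(r + 6) = -9*(6 + r) = -54 - 9*r)
N(5*(-4), T)/x(-25, 15) = (5*(-4))²/(-54 - 9*(-25)) = (-20)²/(-54 + 225) = 400/171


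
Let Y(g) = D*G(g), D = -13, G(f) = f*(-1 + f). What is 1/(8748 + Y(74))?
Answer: -1/61478 ≈ -1.6266e-5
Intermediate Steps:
Y(g) = -13*g*(-1 + g)
1/(8748 + Y(74)) = 1/(8748 + 13*74*(1 - 1*74)) = 1/(8748 + 13*74*(1 - 74)) = 1/(8748 + 13*74*(-73)) = 1/(8748 - 70226) = 1/(-61478) = -1/61478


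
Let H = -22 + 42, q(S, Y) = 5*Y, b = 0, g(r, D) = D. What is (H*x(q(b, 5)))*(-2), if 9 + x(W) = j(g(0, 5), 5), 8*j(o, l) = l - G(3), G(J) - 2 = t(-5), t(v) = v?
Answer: 320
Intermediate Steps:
G(J) = -3 (G(J) = 2 - 5 = -3)
j(o, l) = 3/8 + l/8 (j(o, l) = (l - 1*(-3))/8 = (l + 3)/8 = (3 + l)/8 = 3/8 + l/8)
x(W) = -8 (x(W) = -9 + (3/8 + (⅛)*5) = -9 + (3/8 + 5/8) = -9 + 1 = -8)
H = 20
(H*x(q(b, 5)))*(-2) = (20*(-8))*(-2) = -160*(-2) = 320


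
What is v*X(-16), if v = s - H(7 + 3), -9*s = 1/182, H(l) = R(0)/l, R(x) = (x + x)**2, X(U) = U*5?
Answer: 40/819 ≈ 0.048840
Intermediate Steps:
X(U) = 5*U
R(x) = 4*x**2 (R(x) = (2*x)**2 = 4*x**2)
H(l) = 0 (H(l) = (4*0**2)/l = (4*0)/l = 0/l = 0)
s = -1/1638 (s = -1/9/182 = -1/9*1/182 = -1/1638 ≈ -0.00061050)
v = -1/1638 (v = -1/1638 - 1*0 = -1/1638 + 0 = -1/1638 ≈ -0.00061050)
v*X(-16) = -5*(-16)/1638 = -1/1638*(-80) = 40/819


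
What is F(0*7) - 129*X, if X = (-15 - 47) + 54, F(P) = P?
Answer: 1032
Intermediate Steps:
X = -8 (X = -62 + 54 = -8)
F(0*7) - 129*X = 0*7 - 129*(-8) = 0 + 1032 = 1032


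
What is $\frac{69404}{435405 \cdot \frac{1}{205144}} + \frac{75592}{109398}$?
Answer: $\frac{86534517131156}{2646246455} \approx 32701.0$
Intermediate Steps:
$\frac{69404}{435405 \cdot \frac{1}{205144}} + \frac{75592}{109398} = \frac{69404}{435405 \cdot \frac{1}{205144}} + 75592 \cdot \frac{1}{109398} = \frac{69404}{\frac{435405}{205144}} + \frac{37796}{54699} = 69404 \cdot \frac{205144}{435405} + \frac{37796}{54699} = \frac{14237814176}{435405} + \frac{37796}{54699} = \frac{86534517131156}{2646246455}$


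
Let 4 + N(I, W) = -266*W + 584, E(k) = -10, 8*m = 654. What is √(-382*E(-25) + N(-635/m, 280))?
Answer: 8*I*√1095 ≈ 264.73*I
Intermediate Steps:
m = 327/4 (m = (⅛)*654 = 327/4 ≈ 81.750)
N(I, W) = 580 - 266*W (N(I, W) = -4 + (-266*W + 584) = -4 + (584 - 266*W) = 580 - 266*W)
√(-382*E(-25) + N(-635/m, 280)) = √(-382*(-10) + (580 - 266*280)) = √(3820 + (580 - 74480)) = √(3820 - 73900) = √(-70080) = 8*I*√1095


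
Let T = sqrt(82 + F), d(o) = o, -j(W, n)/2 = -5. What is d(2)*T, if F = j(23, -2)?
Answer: 4*sqrt(23) ≈ 19.183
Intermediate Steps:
j(W, n) = 10 (j(W, n) = -2*(-5) = 10)
F = 10
T = 2*sqrt(23) (T = sqrt(82 + 10) = sqrt(92) = 2*sqrt(23) ≈ 9.5917)
d(2)*T = 2*(2*sqrt(23)) = 4*sqrt(23)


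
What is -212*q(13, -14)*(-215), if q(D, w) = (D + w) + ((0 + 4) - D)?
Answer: -455800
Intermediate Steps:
q(D, w) = 4 + w (q(D, w) = (D + w) + (4 - D) = 4 + w)
-212*q(13, -14)*(-215) = -212*(4 - 14)*(-215) = -212*(-10)*(-215) = 2120*(-215) = -455800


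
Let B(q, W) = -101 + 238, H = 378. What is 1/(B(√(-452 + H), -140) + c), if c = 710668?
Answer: 1/710805 ≈ 1.4069e-6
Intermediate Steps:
B(q, W) = 137
1/(B(√(-452 + H), -140) + c) = 1/(137 + 710668) = 1/710805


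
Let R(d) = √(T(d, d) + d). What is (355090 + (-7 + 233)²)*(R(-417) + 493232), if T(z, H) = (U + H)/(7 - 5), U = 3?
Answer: 200334068512 + 1624664*I*√39 ≈ 2.0033e+11 + 1.0146e+7*I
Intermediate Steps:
T(z, H) = 3/2 + H/2 (T(z, H) = (3 + H)/(7 - 5) = (3 + H)/2 = (3 + H)*(½) = 3/2 + H/2)
R(d) = √(3/2 + 3*d/2) (R(d) = √((3/2 + d/2) + d) = √(3/2 + 3*d/2))
(355090 + (-7 + 233)²)*(R(-417) + 493232) = (355090 + (-7 + 233)²)*(√(6 + 6*(-417))/2 + 493232) = (355090 + 226²)*(√(6 - 2502)/2 + 493232) = (355090 + 51076)*(√(-2496)/2 + 493232) = 406166*((8*I*√39)/2 + 493232) = 406166*(4*I*√39 + 493232) = 406166*(493232 + 4*I*√39) = 200334068512 + 1624664*I*√39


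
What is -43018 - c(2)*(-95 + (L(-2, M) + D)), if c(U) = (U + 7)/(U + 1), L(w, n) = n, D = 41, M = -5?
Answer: -42841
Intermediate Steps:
c(U) = (7 + U)/(1 + U)
-43018 - c(2)*(-95 + (L(-2, M) + D)) = -43018 - (7 + 2)/(1 + 2)*(-95 + (-5 + 41)) = -43018 - 9/3*(-95 + 36) = -43018 - (1/3)*9*(-59) = -43018 - 3*(-59) = -43018 - 1*(-177) = -43018 + 177 = -42841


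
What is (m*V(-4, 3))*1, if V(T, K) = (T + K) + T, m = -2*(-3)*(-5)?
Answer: 150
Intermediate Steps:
m = -30 (m = 6*(-5) = -30)
V(T, K) = K + 2*T (V(T, K) = (K + T) + T = K + 2*T)
(m*V(-4, 3))*1 = -30*(3 + 2*(-4))*1 = -30*(3 - 8)*1 = -30*(-5)*1 = 150*1 = 150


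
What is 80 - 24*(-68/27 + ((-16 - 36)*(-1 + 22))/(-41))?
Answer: -184048/369 ≈ -498.77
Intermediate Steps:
80 - 24*(-68/27 + ((-16 - 36)*(-1 + 22))/(-41)) = 80 - 24*(-68*1/27 - 52*21*(-1/41)) = 80 - 24*(-68/27 - 1092*(-1/41)) = 80 - 24*(-68/27 + 1092/41) = 80 - 24*26696/1107 = 80 - 213568/369 = -184048/369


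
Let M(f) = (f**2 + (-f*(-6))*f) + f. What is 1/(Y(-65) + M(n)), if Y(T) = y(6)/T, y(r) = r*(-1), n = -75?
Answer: 65/2554506 ≈ 2.5445e-5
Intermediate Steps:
y(r) = -r
Y(T) = -6/T (Y(T) = (-1*6)/T = -6/T)
M(f) = f + 7*f**2 (M(f) = (f**2 + (6*f)*f) + f = (f**2 + 6*f**2) + f = 7*f**2 + f = f + 7*f**2)
1/(Y(-65) + M(n)) = 1/(-6/(-65) - 75*(1 + 7*(-75))) = 1/(-6*(-1/65) - 75*(1 - 525)) = 1/(6/65 - 75*(-524)) = 1/(6/65 + 39300) = 1/(2554506/65) = 65/2554506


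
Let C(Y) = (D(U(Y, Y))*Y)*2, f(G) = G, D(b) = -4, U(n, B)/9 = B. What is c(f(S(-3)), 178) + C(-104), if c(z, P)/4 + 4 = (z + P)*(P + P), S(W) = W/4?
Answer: 253220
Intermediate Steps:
S(W) = W/4 (S(W) = W*(¼) = W/4)
U(n, B) = 9*B
c(z, P) = -16 + 8*P*(P + z) (c(z, P) = -16 + 4*((z + P)*(P + P)) = -16 + 4*((P + z)*(2*P)) = -16 + 4*(2*P*(P + z)) = -16 + 8*P*(P + z))
C(Y) = -8*Y (C(Y) = -4*Y*2 = -8*Y)
c(f(S(-3)), 178) + C(-104) = (-16 + 8*178² + 8*178*((¼)*(-3))) - 8*(-104) = (-16 + 8*31684 + 8*178*(-¾)) + 832 = (-16 + 253472 - 1068) + 832 = 252388 + 832 = 253220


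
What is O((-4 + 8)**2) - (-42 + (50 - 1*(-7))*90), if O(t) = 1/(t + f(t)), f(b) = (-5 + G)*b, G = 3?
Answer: -81409/16 ≈ -5088.1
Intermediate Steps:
f(b) = -2*b (f(b) = (-5 + 3)*b = -2*b)
O(t) = -1/t (O(t) = 1/(t - 2*t) = 1/(-t) = -1/t)
O((-4 + 8)**2) - (-42 + (50 - 1*(-7))*90) = -1/((-4 + 8)**2) - (-42 + (50 - 1*(-7))*90) = -1/(4**2) - (-42 + (50 + 7)*90) = -1/16 - (-42 + 57*90) = -1*1/16 - (-42 + 5130) = -1/16 - 1*5088 = -1/16 - 5088 = -81409/16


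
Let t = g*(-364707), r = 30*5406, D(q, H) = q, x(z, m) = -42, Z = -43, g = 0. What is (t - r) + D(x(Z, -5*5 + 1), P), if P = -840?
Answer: -162222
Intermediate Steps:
r = 162180
t = 0 (t = 0*(-364707) = 0)
(t - r) + D(x(Z, -5*5 + 1), P) = (0 - 1*162180) - 42 = (0 - 162180) - 42 = -162180 - 42 = -162222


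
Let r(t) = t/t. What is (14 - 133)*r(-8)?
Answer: -119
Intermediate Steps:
r(t) = 1
(14 - 133)*r(-8) = (14 - 133)*1 = -119*1 = -119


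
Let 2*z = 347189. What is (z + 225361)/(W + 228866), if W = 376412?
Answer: 797911/1210556 ≈ 0.65913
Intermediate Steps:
z = 347189/2 (z = (½)*347189 = 347189/2 ≈ 1.7359e+5)
(z + 225361)/(W + 228866) = (347189/2 + 225361)/(376412 + 228866) = (797911/2)/605278 = (797911/2)*(1/605278) = 797911/1210556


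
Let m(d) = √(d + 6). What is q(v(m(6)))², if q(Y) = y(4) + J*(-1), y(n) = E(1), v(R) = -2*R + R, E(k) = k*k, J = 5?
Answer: 16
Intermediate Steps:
E(k) = k²
m(d) = √(6 + d)
v(R) = -R
y(n) = 1 (y(n) = 1² = 1)
q(Y) = -4 (q(Y) = 1 + 5*(-1) = 1 - 5 = -4)
q(v(m(6)))² = (-4)² = 16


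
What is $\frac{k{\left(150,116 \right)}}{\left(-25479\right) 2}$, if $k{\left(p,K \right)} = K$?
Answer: $- \frac{58}{25479} \approx -0.0022764$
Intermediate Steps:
$\frac{k{\left(150,116 \right)}}{\left(-25479\right) 2} = \frac{116}{\left(-25479\right) 2} = \frac{116}{-50958} = 116 \left(- \frac{1}{50958}\right) = - \frac{58}{25479}$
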